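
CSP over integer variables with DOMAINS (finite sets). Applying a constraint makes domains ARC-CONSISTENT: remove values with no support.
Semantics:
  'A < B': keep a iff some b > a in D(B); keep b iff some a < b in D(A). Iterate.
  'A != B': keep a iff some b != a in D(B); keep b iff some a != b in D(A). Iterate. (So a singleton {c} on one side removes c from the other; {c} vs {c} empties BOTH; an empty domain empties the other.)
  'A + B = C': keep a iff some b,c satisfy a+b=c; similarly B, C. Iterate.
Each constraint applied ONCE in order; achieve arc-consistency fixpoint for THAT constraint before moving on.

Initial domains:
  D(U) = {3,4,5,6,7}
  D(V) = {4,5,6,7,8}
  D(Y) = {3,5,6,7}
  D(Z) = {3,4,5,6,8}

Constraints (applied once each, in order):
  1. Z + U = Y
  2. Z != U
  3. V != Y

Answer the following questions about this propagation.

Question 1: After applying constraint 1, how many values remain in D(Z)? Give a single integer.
Constraint 1 (Z + U = Y) on D(Z)={3,4,5,6,8} D(U)={3,4,5,6,7} D(Y)={3,5,6,7}: Z {3,4,5,6,8}->{3,4}; U {3,4,5,6,7}->{3,4}; Y {3,5,6,7}->{6,7}
So after constraint 1: D(Z)={3,4}, size = 2

Answer: 2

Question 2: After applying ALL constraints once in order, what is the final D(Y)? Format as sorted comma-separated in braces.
Constraint 1 (Z + U = Y) on D(Z)={3,4,5,6,8} D(U)={3,4,5,6,7} D(Y)={3,5,6,7}: Z {3,4,5,6,8}->{3,4}; U {3,4,5,6,7}->{3,4}; Y {3,5,6,7}->{6,7}
Constraint 2 (Z != U) on D(Z)={3,4} D(U)={3,4}: no change
Constraint 3 (V != Y) on D(V)={4,5,6,7,8} D(Y)={6,7}: no change
So after all 3 constraints: D(Y) = {6,7}

Answer: {6,7}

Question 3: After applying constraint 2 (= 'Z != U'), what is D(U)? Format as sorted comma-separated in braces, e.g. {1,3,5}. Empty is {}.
Constraint 1 (Z + U = Y) on D(Z)={3,4,5,6,8} D(U)={3,4,5,6,7} D(Y)={3,5,6,7}: Z {3,4,5,6,8}->{3,4}; U {3,4,5,6,7}->{3,4}; Y {3,5,6,7}->{6,7}
Constraint 2 (Z != U) on D(Z)={3,4} D(U)={3,4}: no change
So after constraint 2: D(U) = {3,4}

Answer: {3,4}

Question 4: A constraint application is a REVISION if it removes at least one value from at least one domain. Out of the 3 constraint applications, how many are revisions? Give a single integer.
Answer: 1

Derivation:
Constraint 1 (Z + U = Y) on D(Z)={3,4,5,6,8} D(U)={3,4,5,6,7} D(Y)={3,5,6,7}: Z {3,4,5,6,8}->{3,4}; U {3,4,5,6,7}->{3,4}; Y {3,5,6,7}->{6,7} => REVISION
Constraint 2 (Z != U) on D(Z)={3,4} D(U)={3,4}: no change => not a revision
Constraint 3 (V != Y) on D(V)={4,5,6,7,8} D(Y)={6,7}: no change => not a revision
Total revisions = 1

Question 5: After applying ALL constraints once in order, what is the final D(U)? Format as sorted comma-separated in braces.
Answer: {3,4}

Derivation:
Constraint 1 (Z + U = Y) on D(Z)={3,4,5,6,8} D(U)={3,4,5,6,7} D(Y)={3,5,6,7}: Z {3,4,5,6,8}->{3,4}; U {3,4,5,6,7}->{3,4}; Y {3,5,6,7}->{6,7}
Constraint 2 (Z != U) on D(Z)={3,4} D(U)={3,4}: no change
Constraint 3 (V != Y) on D(V)={4,5,6,7,8} D(Y)={6,7}: no change
So after all 3 constraints: D(U) = {3,4}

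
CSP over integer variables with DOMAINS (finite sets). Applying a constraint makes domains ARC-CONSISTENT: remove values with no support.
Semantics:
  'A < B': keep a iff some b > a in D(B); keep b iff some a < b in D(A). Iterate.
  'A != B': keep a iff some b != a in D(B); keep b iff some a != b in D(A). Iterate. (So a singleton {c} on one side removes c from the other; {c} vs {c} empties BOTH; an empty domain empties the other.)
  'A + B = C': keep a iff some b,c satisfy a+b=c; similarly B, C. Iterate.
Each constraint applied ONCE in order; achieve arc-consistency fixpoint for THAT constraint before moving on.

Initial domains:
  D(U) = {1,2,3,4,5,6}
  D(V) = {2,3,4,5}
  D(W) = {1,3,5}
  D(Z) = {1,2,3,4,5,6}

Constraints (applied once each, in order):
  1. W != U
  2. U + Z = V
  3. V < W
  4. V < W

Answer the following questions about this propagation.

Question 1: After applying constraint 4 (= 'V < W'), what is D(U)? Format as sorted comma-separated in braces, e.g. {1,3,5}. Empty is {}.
Constraint 1 (W != U) on D(W)={1,3,5} D(U)={1,2,3,4,5,6}: no change
Constraint 2 (U + Z = V) on D(U)={1,2,3,4,5,6} D(Z)={1,2,3,4,5,6} D(V)={2,3,4,5}: U {1,2,3,4,5,6}->{1,2,3,4}; Z {1,2,3,4,5,6}->{1,2,3,4}
Constraint 3 (V < W) on D(V)={2,3,4,5} D(W)={1,3,5}: V {2,3,4,5}->{2,3,4}; W {1,3,5}->{3,5}
Constraint 4 (V < W) on D(V)={2,3,4} D(W)={3,5}: no change
So after constraint 4: D(U) = {1,2,3,4}

Answer: {1,2,3,4}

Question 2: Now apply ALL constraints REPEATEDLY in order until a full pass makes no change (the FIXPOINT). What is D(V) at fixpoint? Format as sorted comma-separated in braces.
pass 0 (initial): D(V)={2,3,4,5}
pass 1: U {1,2,3,4,5,6}->{1,2,3,4}; V {2,3,4,5}->{2,3,4}; W {1,3,5}->{3,5}; Z {1,2,3,4,5,6}->{1,2,3,4}
pass 2: U {1,2,3,4}->{1,2,3}; Z {1,2,3,4}->{1,2,3}
pass 3: no change
Fixpoint after 3 passes: D(V) = {2,3,4}

Answer: {2,3,4}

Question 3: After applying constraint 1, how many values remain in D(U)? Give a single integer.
Answer: 6

Derivation:
Constraint 1 (W != U) on D(W)={1,3,5} D(U)={1,2,3,4,5,6}: no change
So after constraint 1: D(U)={1,2,3,4,5,6}, size = 6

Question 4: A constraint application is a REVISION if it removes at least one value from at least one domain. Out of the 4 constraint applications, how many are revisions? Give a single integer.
Answer: 2

Derivation:
Constraint 1 (W != U) on D(W)={1,3,5} D(U)={1,2,3,4,5,6}: no change => not a revision
Constraint 2 (U + Z = V) on D(U)={1,2,3,4,5,6} D(Z)={1,2,3,4,5,6} D(V)={2,3,4,5}: U {1,2,3,4,5,6}->{1,2,3,4}; Z {1,2,3,4,5,6}->{1,2,3,4} => REVISION
Constraint 3 (V < W) on D(V)={2,3,4,5} D(W)={1,3,5}: V {2,3,4,5}->{2,3,4}; W {1,3,5}->{3,5} => REVISION
Constraint 4 (V < W) on D(V)={2,3,4} D(W)={3,5}: no change => not a revision
Total revisions = 2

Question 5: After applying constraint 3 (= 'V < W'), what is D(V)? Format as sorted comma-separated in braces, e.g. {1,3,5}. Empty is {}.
Constraint 1 (W != U) on D(W)={1,3,5} D(U)={1,2,3,4,5,6}: no change
Constraint 2 (U + Z = V) on D(U)={1,2,3,4,5,6} D(Z)={1,2,3,4,5,6} D(V)={2,3,4,5}: U {1,2,3,4,5,6}->{1,2,3,4}; Z {1,2,3,4,5,6}->{1,2,3,4}
Constraint 3 (V < W) on D(V)={2,3,4,5} D(W)={1,3,5}: V {2,3,4,5}->{2,3,4}; W {1,3,5}->{3,5}
So after constraint 3: D(V) = {2,3,4}

Answer: {2,3,4}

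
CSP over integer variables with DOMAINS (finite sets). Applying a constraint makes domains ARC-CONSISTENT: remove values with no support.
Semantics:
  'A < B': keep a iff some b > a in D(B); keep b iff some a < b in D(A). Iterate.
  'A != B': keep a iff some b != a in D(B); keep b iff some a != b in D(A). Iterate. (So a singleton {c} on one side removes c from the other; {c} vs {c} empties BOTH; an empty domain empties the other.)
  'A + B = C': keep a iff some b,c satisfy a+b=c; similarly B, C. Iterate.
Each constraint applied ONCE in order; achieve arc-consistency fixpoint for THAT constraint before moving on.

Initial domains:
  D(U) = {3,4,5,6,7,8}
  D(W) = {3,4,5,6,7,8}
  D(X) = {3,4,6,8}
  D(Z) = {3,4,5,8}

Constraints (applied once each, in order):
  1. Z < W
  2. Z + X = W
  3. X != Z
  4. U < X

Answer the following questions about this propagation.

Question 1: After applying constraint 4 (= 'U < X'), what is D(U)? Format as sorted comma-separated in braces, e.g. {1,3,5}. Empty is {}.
Answer: {3}

Derivation:
Constraint 1 (Z < W) on D(Z)={3,4,5,8} D(W)={3,4,5,6,7,8}: Z {3,4,5,8}->{3,4,5}; W {3,4,5,6,7,8}->{4,5,6,7,8}
Constraint 2 (Z + X = W) on D(Z)={3,4,5} D(X)={3,4,6,8} D(W)={4,5,6,7,8}: X {3,4,6,8}->{3,4}; W {4,5,6,7,8}->{6,7,8}
Constraint 3 (X != Z) on D(X)={3,4} D(Z)={3,4,5}: no change
Constraint 4 (U < X) on D(U)={3,4,5,6,7,8} D(X)={3,4}: U {3,4,5,6,7,8}->{3}; X {3,4}->{4}
So after constraint 4: D(U) = {3}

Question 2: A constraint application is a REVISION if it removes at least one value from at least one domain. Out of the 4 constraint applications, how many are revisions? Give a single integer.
Constraint 1 (Z < W) on D(Z)={3,4,5,8} D(W)={3,4,5,6,7,8}: Z {3,4,5,8}->{3,4,5}; W {3,4,5,6,7,8}->{4,5,6,7,8} => REVISION
Constraint 2 (Z + X = W) on D(Z)={3,4,5} D(X)={3,4,6,8} D(W)={4,5,6,7,8}: X {3,4,6,8}->{3,4}; W {4,5,6,7,8}->{6,7,8} => REVISION
Constraint 3 (X != Z) on D(X)={3,4} D(Z)={3,4,5}: no change => not a revision
Constraint 4 (U < X) on D(U)={3,4,5,6,7,8} D(X)={3,4}: U {3,4,5,6,7,8}->{3}; X {3,4}->{4} => REVISION
Total revisions = 3

Answer: 3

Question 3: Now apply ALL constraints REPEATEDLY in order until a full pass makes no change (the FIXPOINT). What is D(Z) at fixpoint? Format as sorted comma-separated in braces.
Answer: {3}

Derivation:
pass 0 (initial): D(Z)={3,4,5,8}
pass 1: U {3,4,5,6,7,8}->{3}; W {3,4,5,6,7,8}->{6,7,8}; X {3,4,6,8}->{4}; Z {3,4,5,8}->{3,4,5}
pass 2: W {6,7,8}->{7,8}; Z {3,4,5}->{3}
pass 3: W {7,8}->{7}
pass 4: no change
Fixpoint after 4 passes: D(Z) = {3}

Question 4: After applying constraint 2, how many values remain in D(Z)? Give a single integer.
Answer: 3

Derivation:
Constraint 1 (Z < W) on D(Z)={3,4,5,8} D(W)={3,4,5,6,7,8}: Z {3,4,5,8}->{3,4,5}; W {3,4,5,6,7,8}->{4,5,6,7,8}
Constraint 2 (Z + X = W) on D(Z)={3,4,5} D(X)={3,4,6,8} D(W)={4,5,6,7,8}: X {3,4,6,8}->{3,4}; W {4,5,6,7,8}->{6,7,8}
So after constraint 2: D(Z)={3,4,5}, size = 3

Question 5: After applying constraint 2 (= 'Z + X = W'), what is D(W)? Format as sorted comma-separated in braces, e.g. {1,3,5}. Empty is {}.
Answer: {6,7,8}

Derivation:
Constraint 1 (Z < W) on D(Z)={3,4,5,8} D(W)={3,4,5,6,7,8}: Z {3,4,5,8}->{3,4,5}; W {3,4,5,6,7,8}->{4,5,6,7,8}
Constraint 2 (Z + X = W) on D(Z)={3,4,5} D(X)={3,4,6,8} D(W)={4,5,6,7,8}: X {3,4,6,8}->{3,4}; W {4,5,6,7,8}->{6,7,8}
So after constraint 2: D(W) = {6,7,8}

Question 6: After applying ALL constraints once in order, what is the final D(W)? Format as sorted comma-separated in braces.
Constraint 1 (Z < W) on D(Z)={3,4,5,8} D(W)={3,4,5,6,7,8}: Z {3,4,5,8}->{3,4,5}; W {3,4,5,6,7,8}->{4,5,6,7,8}
Constraint 2 (Z + X = W) on D(Z)={3,4,5} D(X)={3,4,6,8} D(W)={4,5,6,7,8}: X {3,4,6,8}->{3,4}; W {4,5,6,7,8}->{6,7,8}
Constraint 3 (X != Z) on D(X)={3,4} D(Z)={3,4,5}: no change
Constraint 4 (U < X) on D(U)={3,4,5,6,7,8} D(X)={3,4}: U {3,4,5,6,7,8}->{3}; X {3,4}->{4}
So after all 4 constraints: D(W) = {6,7,8}

Answer: {6,7,8}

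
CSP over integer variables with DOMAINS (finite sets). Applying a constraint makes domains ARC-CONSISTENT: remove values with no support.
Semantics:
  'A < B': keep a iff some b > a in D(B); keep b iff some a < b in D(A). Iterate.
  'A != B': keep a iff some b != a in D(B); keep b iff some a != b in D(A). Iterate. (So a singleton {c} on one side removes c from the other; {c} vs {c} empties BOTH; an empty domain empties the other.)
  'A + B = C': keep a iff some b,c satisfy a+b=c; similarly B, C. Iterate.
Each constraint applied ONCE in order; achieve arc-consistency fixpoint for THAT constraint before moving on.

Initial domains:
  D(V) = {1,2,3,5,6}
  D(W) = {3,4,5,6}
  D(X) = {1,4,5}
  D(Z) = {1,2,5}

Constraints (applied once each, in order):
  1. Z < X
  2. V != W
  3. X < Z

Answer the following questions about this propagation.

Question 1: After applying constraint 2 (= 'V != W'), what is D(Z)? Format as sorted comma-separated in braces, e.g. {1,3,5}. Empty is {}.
Constraint 1 (Z < X) on D(Z)={1,2,5} D(X)={1,4,5}: Z {1,2,5}->{1,2}; X {1,4,5}->{4,5}
Constraint 2 (V != W) on D(V)={1,2,3,5,6} D(W)={3,4,5,6}: no change
So after constraint 2: D(Z) = {1,2}

Answer: {1,2}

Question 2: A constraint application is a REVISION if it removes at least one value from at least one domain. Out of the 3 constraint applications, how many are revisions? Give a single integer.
Constraint 1 (Z < X) on D(Z)={1,2,5} D(X)={1,4,5}: Z {1,2,5}->{1,2}; X {1,4,5}->{4,5} => REVISION
Constraint 2 (V != W) on D(V)={1,2,3,5,6} D(W)={3,4,5,6}: no change => not a revision
Constraint 3 (X < Z) on D(X)={4,5} D(Z)={1,2}: X {4,5}->{}; Z {1,2}->{} => REVISION
Total revisions = 2

Answer: 2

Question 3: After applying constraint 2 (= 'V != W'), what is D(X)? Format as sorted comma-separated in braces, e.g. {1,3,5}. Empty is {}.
Answer: {4,5}

Derivation:
Constraint 1 (Z < X) on D(Z)={1,2,5} D(X)={1,4,5}: Z {1,2,5}->{1,2}; X {1,4,5}->{4,5}
Constraint 2 (V != W) on D(V)={1,2,3,5,6} D(W)={3,4,5,6}: no change
So after constraint 2: D(X) = {4,5}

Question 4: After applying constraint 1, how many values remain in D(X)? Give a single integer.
Answer: 2

Derivation:
Constraint 1 (Z < X) on D(Z)={1,2,5} D(X)={1,4,5}: Z {1,2,5}->{1,2}; X {1,4,5}->{4,5}
So after constraint 1: D(X)={4,5}, size = 2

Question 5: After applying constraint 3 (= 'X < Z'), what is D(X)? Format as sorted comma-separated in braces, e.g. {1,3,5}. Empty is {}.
Constraint 1 (Z < X) on D(Z)={1,2,5} D(X)={1,4,5}: Z {1,2,5}->{1,2}; X {1,4,5}->{4,5}
Constraint 2 (V != W) on D(V)={1,2,3,5,6} D(W)={3,4,5,6}: no change
Constraint 3 (X < Z) on D(X)={4,5} D(Z)={1,2}: X {4,5}->{}; Z {1,2}->{}
So after constraint 3: D(X) = {}

Answer: {}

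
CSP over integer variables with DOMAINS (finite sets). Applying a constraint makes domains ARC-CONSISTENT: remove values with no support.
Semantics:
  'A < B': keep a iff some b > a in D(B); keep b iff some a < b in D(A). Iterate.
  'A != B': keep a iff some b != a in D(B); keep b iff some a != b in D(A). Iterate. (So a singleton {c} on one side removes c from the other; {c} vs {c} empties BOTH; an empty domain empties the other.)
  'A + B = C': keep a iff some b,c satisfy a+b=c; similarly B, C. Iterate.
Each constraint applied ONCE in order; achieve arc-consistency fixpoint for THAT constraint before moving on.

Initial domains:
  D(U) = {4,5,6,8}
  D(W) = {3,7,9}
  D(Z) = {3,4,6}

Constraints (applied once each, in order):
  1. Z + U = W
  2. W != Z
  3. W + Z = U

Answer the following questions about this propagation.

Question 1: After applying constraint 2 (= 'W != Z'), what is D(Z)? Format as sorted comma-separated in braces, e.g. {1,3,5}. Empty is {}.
Constraint 1 (Z + U = W) on D(Z)={3,4,6} D(U)={4,5,6,8} D(W)={3,7,9}: Z {3,4,6}->{3,4}; U {4,5,6,8}->{4,5,6}; W {3,7,9}->{7,9}
Constraint 2 (W != Z) on D(W)={7,9} D(Z)={3,4}: no change
So after constraint 2: D(Z) = {3,4}

Answer: {3,4}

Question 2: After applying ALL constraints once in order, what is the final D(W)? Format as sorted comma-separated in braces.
Answer: {}

Derivation:
Constraint 1 (Z + U = W) on D(Z)={3,4,6} D(U)={4,5,6,8} D(W)={3,7,9}: Z {3,4,6}->{3,4}; U {4,5,6,8}->{4,5,6}; W {3,7,9}->{7,9}
Constraint 2 (W != Z) on D(W)={7,9} D(Z)={3,4}: no change
Constraint 3 (W + Z = U) on D(W)={7,9} D(Z)={3,4} D(U)={4,5,6}: W {7,9}->{}; Z {3,4}->{}; U {4,5,6}->{}
So after all 3 constraints: D(W) = {}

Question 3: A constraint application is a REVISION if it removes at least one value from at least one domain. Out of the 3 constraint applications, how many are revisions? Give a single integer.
Constraint 1 (Z + U = W) on D(Z)={3,4,6} D(U)={4,5,6,8} D(W)={3,7,9}: Z {3,4,6}->{3,4}; U {4,5,6,8}->{4,5,6}; W {3,7,9}->{7,9} => REVISION
Constraint 2 (W != Z) on D(W)={7,9} D(Z)={3,4}: no change => not a revision
Constraint 3 (W + Z = U) on D(W)={7,9} D(Z)={3,4} D(U)={4,5,6}: W {7,9}->{}; Z {3,4}->{}; U {4,5,6}->{} => REVISION
Total revisions = 2

Answer: 2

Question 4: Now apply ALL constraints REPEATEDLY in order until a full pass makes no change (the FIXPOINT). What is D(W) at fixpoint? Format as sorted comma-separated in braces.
Answer: {}

Derivation:
pass 0 (initial): D(W)={3,7,9}
pass 1: U {4,5,6,8}->{}; W {3,7,9}->{}; Z {3,4,6}->{}
pass 2: no change
Fixpoint after 2 passes: D(W) = {}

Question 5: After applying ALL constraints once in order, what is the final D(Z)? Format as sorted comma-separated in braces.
Constraint 1 (Z + U = W) on D(Z)={3,4,6} D(U)={4,5,6,8} D(W)={3,7,9}: Z {3,4,6}->{3,4}; U {4,5,6,8}->{4,5,6}; W {3,7,9}->{7,9}
Constraint 2 (W != Z) on D(W)={7,9} D(Z)={3,4}: no change
Constraint 3 (W + Z = U) on D(W)={7,9} D(Z)={3,4} D(U)={4,5,6}: W {7,9}->{}; Z {3,4}->{}; U {4,5,6}->{}
So after all 3 constraints: D(Z) = {}

Answer: {}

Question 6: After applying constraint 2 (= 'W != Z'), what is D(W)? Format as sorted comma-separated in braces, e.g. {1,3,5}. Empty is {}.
Constraint 1 (Z + U = W) on D(Z)={3,4,6} D(U)={4,5,6,8} D(W)={3,7,9}: Z {3,4,6}->{3,4}; U {4,5,6,8}->{4,5,6}; W {3,7,9}->{7,9}
Constraint 2 (W != Z) on D(W)={7,9} D(Z)={3,4}: no change
So after constraint 2: D(W) = {7,9}

Answer: {7,9}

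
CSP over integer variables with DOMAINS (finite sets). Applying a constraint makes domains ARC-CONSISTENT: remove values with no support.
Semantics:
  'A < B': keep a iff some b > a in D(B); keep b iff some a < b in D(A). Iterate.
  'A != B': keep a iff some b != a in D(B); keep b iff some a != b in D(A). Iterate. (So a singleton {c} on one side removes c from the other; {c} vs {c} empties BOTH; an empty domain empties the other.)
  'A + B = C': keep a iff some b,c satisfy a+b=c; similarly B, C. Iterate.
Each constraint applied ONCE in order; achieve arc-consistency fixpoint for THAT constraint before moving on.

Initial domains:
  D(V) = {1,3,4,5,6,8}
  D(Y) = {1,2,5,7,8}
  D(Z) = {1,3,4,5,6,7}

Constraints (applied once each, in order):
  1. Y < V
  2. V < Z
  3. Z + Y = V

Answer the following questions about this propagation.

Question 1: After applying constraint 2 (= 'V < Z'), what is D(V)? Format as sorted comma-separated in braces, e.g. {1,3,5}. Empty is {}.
Answer: {3,4,5,6}

Derivation:
Constraint 1 (Y < V) on D(Y)={1,2,5,7,8} D(V)={1,3,4,5,6,8}: Y {1,2,5,7,8}->{1,2,5,7}; V {1,3,4,5,6,8}->{3,4,5,6,8}
Constraint 2 (V < Z) on D(V)={3,4,5,6,8} D(Z)={1,3,4,5,6,7}: V {3,4,5,6,8}->{3,4,5,6}; Z {1,3,4,5,6,7}->{4,5,6,7}
So after constraint 2: D(V) = {3,4,5,6}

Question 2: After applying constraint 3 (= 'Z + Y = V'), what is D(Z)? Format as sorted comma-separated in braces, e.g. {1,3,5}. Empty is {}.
Answer: {4,5}

Derivation:
Constraint 1 (Y < V) on D(Y)={1,2,5,7,8} D(V)={1,3,4,5,6,8}: Y {1,2,5,7,8}->{1,2,5,7}; V {1,3,4,5,6,8}->{3,4,5,6,8}
Constraint 2 (V < Z) on D(V)={3,4,5,6,8} D(Z)={1,3,4,5,6,7}: V {3,4,5,6,8}->{3,4,5,6}; Z {1,3,4,5,6,7}->{4,5,6,7}
Constraint 3 (Z + Y = V) on D(Z)={4,5,6,7} D(Y)={1,2,5,7} D(V)={3,4,5,6}: Z {4,5,6,7}->{4,5}; Y {1,2,5,7}->{1,2}; V {3,4,5,6}->{5,6}
So after constraint 3: D(Z) = {4,5}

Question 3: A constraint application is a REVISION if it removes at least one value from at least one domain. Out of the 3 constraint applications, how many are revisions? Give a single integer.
Constraint 1 (Y < V) on D(Y)={1,2,5,7,8} D(V)={1,3,4,5,6,8}: Y {1,2,5,7,8}->{1,2,5,7}; V {1,3,4,5,6,8}->{3,4,5,6,8} => REVISION
Constraint 2 (V < Z) on D(V)={3,4,5,6,8} D(Z)={1,3,4,5,6,7}: V {3,4,5,6,8}->{3,4,5,6}; Z {1,3,4,5,6,7}->{4,5,6,7} => REVISION
Constraint 3 (Z + Y = V) on D(Z)={4,5,6,7} D(Y)={1,2,5,7} D(V)={3,4,5,6}: Z {4,5,6,7}->{4,5}; Y {1,2,5,7}->{1,2}; V {3,4,5,6}->{5,6} => REVISION
Total revisions = 3

Answer: 3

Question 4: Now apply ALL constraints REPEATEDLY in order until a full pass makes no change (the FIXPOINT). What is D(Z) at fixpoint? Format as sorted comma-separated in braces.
Answer: {}

Derivation:
pass 0 (initial): D(Z)={1,3,4,5,6,7}
pass 1: V {1,3,4,5,6,8}->{5,6}; Y {1,2,5,7,8}->{1,2}; Z {1,3,4,5,6,7}->{4,5}
pass 2: V {5,6}->{}; Y {1,2}->{}; Z {4,5}->{}
pass 3: no change
Fixpoint after 3 passes: D(Z) = {}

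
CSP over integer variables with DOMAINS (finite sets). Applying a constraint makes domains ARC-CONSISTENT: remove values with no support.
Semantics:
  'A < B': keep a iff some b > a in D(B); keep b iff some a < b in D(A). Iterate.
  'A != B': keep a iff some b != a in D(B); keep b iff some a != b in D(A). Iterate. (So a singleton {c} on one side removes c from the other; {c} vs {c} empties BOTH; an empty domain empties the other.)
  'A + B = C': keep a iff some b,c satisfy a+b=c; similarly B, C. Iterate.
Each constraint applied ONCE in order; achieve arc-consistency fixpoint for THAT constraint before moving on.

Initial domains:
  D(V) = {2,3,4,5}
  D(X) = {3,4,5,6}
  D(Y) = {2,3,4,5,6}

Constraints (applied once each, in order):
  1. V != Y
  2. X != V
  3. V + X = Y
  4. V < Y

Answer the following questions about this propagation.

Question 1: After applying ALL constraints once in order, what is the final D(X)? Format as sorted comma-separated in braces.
Answer: {3,4}

Derivation:
Constraint 1 (V != Y) on D(V)={2,3,4,5} D(Y)={2,3,4,5,6}: no change
Constraint 2 (X != V) on D(X)={3,4,5,6} D(V)={2,3,4,5}: no change
Constraint 3 (V + X = Y) on D(V)={2,3,4,5} D(X)={3,4,5,6} D(Y)={2,3,4,5,6}: V {2,3,4,5}->{2,3}; X {3,4,5,6}->{3,4}; Y {2,3,4,5,6}->{5,6}
Constraint 4 (V < Y) on D(V)={2,3} D(Y)={5,6}: no change
So after all 4 constraints: D(X) = {3,4}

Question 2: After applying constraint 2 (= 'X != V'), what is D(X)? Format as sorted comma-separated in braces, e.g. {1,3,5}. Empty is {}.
Answer: {3,4,5,6}

Derivation:
Constraint 1 (V != Y) on D(V)={2,3,4,5} D(Y)={2,3,4,5,6}: no change
Constraint 2 (X != V) on D(X)={3,4,5,6} D(V)={2,3,4,5}: no change
So after constraint 2: D(X) = {3,4,5,6}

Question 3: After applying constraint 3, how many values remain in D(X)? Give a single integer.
Constraint 1 (V != Y) on D(V)={2,3,4,5} D(Y)={2,3,4,5,6}: no change
Constraint 2 (X != V) on D(X)={3,4,5,6} D(V)={2,3,4,5}: no change
Constraint 3 (V + X = Y) on D(V)={2,3,4,5} D(X)={3,4,5,6} D(Y)={2,3,4,5,6}: V {2,3,4,5}->{2,3}; X {3,4,5,6}->{3,4}; Y {2,3,4,5,6}->{5,6}
So after constraint 3: D(X)={3,4}, size = 2

Answer: 2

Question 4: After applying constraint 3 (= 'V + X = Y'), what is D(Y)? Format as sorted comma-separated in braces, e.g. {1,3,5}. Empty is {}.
Constraint 1 (V != Y) on D(V)={2,3,4,5} D(Y)={2,3,4,5,6}: no change
Constraint 2 (X != V) on D(X)={3,4,5,6} D(V)={2,3,4,5}: no change
Constraint 3 (V + X = Y) on D(V)={2,3,4,5} D(X)={3,4,5,6} D(Y)={2,3,4,5,6}: V {2,3,4,5}->{2,3}; X {3,4,5,6}->{3,4}; Y {2,3,4,5,6}->{5,6}
So after constraint 3: D(Y) = {5,6}

Answer: {5,6}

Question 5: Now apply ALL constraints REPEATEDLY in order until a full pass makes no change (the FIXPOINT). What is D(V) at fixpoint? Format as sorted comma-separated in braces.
pass 0 (initial): D(V)={2,3,4,5}
pass 1: V {2,3,4,5}->{2,3}; X {3,4,5,6}->{3,4}; Y {2,3,4,5,6}->{5,6}
pass 2: no change
Fixpoint after 2 passes: D(V) = {2,3}

Answer: {2,3}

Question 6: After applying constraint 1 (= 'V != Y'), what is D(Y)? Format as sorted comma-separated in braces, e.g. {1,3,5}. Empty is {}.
Constraint 1 (V != Y) on D(V)={2,3,4,5} D(Y)={2,3,4,5,6}: no change
So after constraint 1: D(Y) = {2,3,4,5,6}

Answer: {2,3,4,5,6}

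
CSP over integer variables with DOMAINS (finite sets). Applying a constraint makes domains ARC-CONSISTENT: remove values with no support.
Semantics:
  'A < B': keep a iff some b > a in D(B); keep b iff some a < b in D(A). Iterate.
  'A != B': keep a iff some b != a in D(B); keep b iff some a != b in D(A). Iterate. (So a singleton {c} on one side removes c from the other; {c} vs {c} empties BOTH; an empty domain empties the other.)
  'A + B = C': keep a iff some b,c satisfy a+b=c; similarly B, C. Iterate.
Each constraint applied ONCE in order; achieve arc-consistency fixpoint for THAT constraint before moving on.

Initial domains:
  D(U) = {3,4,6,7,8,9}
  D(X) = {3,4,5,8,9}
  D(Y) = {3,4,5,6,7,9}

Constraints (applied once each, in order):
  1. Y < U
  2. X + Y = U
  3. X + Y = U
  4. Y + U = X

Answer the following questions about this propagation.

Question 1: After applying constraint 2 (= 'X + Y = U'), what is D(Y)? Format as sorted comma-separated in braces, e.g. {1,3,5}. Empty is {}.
Constraint 1 (Y < U) on D(Y)={3,4,5,6,7,9} D(U)={3,4,6,7,8,9}: Y {3,4,5,6,7,9}->{3,4,5,6,7}; U {3,4,6,7,8,9}->{4,6,7,8,9}
Constraint 2 (X + Y = U) on D(X)={3,4,5,8,9} D(Y)={3,4,5,6,7} D(U)={4,6,7,8,9}: X {3,4,5,8,9}->{3,4,5}; Y {3,4,5,6,7}->{3,4,5,6}; U {4,6,7,8,9}->{6,7,8,9}
So after constraint 2: D(Y) = {3,4,5,6}

Answer: {3,4,5,6}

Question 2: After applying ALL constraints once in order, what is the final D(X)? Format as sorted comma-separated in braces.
Answer: {}

Derivation:
Constraint 1 (Y < U) on D(Y)={3,4,5,6,7,9} D(U)={3,4,6,7,8,9}: Y {3,4,5,6,7,9}->{3,4,5,6,7}; U {3,4,6,7,8,9}->{4,6,7,8,9}
Constraint 2 (X + Y = U) on D(X)={3,4,5,8,9} D(Y)={3,4,5,6,7} D(U)={4,6,7,8,9}: X {3,4,5,8,9}->{3,4,5}; Y {3,4,5,6,7}->{3,4,5,6}; U {4,6,7,8,9}->{6,7,8,9}
Constraint 3 (X + Y = U) on D(X)={3,4,5} D(Y)={3,4,5,6} D(U)={6,7,8,9}: no change
Constraint 4 (Y + U = X) on D(Y)={3,4,5,6} D(U)={6,7,8,9} D(X)={3,4,5}: Y {3,4,5,6}->{}; U {6,7,8,9}->{}; X {3,4,5}->{}
So after all 4 constraints: D(X) = {}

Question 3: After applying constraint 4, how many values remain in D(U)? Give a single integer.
Answer: 0

Derivation:
Constraint 1 (Y < U) on D(Y)={3,4,5,6,7,9} D(U)={3,4,6,7,8,9}: Y {3,4,5,6,7,9}->{3,4,5,6,7}; U {3,4,6,7,8,9}->{4,6,7,8,9}
Constraint 2 (X + Y = U) on D(X)={3,4,5,8,9} D(Y)={3,4,5,6,7} D(U)={4,6,7,8,9}: X {3,4,5,8,9}->{3,4,5}; Y {3,4,5,6,7}->{3,4,5,6}; U {4,6,7,8,9}->{6,7,8,9}
Constraint 3 (X + Y = U) on D(X)={3,4,5} D(Y)={3,4,5,6} D(U)={6,7,8,9}: no change
Constraint 4 (Y + U = X) on D(Y)={3,4,5,6} D(U)={6,7,8,9} D(X)={3,4,5}: Y {3,4,5,6}->{}; U {6,7,8,9}->{}; X {3,4,5}->{}
So after constraint 4: D(U)={}, size = 0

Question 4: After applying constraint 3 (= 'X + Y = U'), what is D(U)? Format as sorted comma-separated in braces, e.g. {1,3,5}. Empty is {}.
Answer: {6,7,8,9}

Derivation:
Constraint 1 (Y < U) on D(Y)={3,4,5,6,7,9} D(U)={3,4,6,7,8,9}: Y {3,4,5,6,7,9}->{3,4,5,6,7}; U {3,4,6,7,8,9}->{4,6,7,8,9}
Constraint 2 (X + Y = U) on D(X)={3,4,5,8,9} D(Y)={3,4,5,6,7} D(U)={4,6,7,8,9}: X {3,4,5,8,9}->{3,4,5}; Y {3,4,5,6,7}->{3,4,5,6}; U {4,6,7,8,9}->{6,7,8,9}
Constraint 3 (X + Y = U) on D(X)={3,4,5} D(Y)={3,4,5,6} D(U)={6,7,8,9}: no change
So after constraint 3: D(U) = {6,7,8,9}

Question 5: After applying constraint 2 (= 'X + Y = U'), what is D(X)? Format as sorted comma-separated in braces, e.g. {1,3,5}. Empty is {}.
Constraint 1 (Y < U) on D(Y)={3,4,5,6,7,9} D(U)={3,4,6,7,8,9}: Y {3,4,5,6,7,9}->{3,4,5,6,7}; U {3,4,6,7,8,9}->{4,6,7,8,9}
Constraint 2 (X + Y = U) on D(X)={3,4,5,8,9} D(Y)={3,4,5,6,7} D(U)={4,6,7,8,9}: X {3,4,5,8,9}->{3,4,5}; Y {3,4,5,6,7}->{3,4,5,6}; U {4,6,7,8,9}->{6,7,8,9}
So after constraint 2: D(X) = {3,4,5}

Answer: {3,4,5}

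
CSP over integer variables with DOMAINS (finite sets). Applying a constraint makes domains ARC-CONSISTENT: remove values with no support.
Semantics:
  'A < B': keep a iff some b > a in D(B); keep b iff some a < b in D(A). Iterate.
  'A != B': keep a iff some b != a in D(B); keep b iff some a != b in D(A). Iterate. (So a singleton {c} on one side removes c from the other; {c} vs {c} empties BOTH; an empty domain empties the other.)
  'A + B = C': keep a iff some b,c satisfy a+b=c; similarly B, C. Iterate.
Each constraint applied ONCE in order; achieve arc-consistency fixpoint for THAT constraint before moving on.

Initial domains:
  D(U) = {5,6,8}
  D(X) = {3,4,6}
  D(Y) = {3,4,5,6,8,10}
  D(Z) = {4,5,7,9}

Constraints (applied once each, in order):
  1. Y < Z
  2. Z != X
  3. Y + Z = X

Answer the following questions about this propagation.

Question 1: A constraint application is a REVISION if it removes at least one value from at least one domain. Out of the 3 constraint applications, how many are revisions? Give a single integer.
Answer: 2

Derivation:
Constraint 1 (Y < Z) on D(Y)={3,4,5,6,8,10} D(Z)={4,5,7,9}: Y {3,4,5,6,8,10}->{3,4,5,6,8} => REVISION
Constraint 2 (Z != X) on D(Z)={4,5,7,9} D(X)={3,4,6}: no change => not a revision
Constraint 3 (Y + Z = X) on D(Y)={3,4,5,6,8} D(Z)={4,5,7,9} D(X)={3,4,6}: Y {3,4,5,6,8}->{}; Z {4,5,7,9}->{}; X {3,4,6}->{} => REVISION
Total revisions = 2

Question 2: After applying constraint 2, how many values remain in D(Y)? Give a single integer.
Constraint 1 (Y < Z) on D(Y)={3,4,5,6,8,10} D(Z)={4,5,7,9}: Y {3,4,5,6,8,10}->{3,4,5,6,8}
Constraint 2 (Z != X) on D(Z)={4,5,7,9} D(X)={3,4,6}: no change
So after constraint 2: D(Y)={3,4,5,6,8}, size = 5

Answer: 5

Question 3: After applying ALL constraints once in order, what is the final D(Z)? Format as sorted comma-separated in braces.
Constraint 1 (Y < Z) on D(Y)={3,4,5,6,8,10} D(Z)={4,5,7,9}: Y {3,4,5,6,8,10}->{3,4,5,6,8}
Constraint 2 (Z != X) on D(Z)={4,5,7,9} D(X)={3,4,6}: no change
Constraint 3 (Y + Z = X) on D(Y)={3,4,5,6,8} D(Z)={4,5,7,9} D(X)={3,4,6}: Y {3,4,5,6,8}->{}; Z {4,5,7,9}->{}; X {3,4,6}->{}
So after all 3 constraints: D(Z) = {}

Answer: {}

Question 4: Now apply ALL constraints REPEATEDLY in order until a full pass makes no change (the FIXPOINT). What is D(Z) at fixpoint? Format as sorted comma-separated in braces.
Answer: {}

Derivation:
pass 0 (initial): D(Z)={4,5,7,9}
pass 1: X {3,4,6}->{}; Y {3,4,5,6,8,10}->{}; Z {4,5,7,9}->{}
pass 2: no change
Fixpoint after 2 passes: D(Z) = {}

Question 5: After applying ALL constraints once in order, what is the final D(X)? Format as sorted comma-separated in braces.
Constraint 1 (Y < Z) on D(Y)={3,4,5,6,8,10} D(Z)={4,5,7,9}: Y {3,4,5,6,8,10}->{3,4,5,6,8}
Constraint 2 (Z != X) on D(Z)={4,5,7,9} D(X)={3,4,6}: no change
Constraint 3 (Y + Z = X) on D(Y)={3,4,5,6,8} D(Z)={4,5,7,9} D(X)={3,4,6}: Y {3,4,5,6,8}->{}; Z {4,5,7,9}->{}; X {3,4,6}->{}
So after all 3 constraints: D(X) = {}

Answer: {}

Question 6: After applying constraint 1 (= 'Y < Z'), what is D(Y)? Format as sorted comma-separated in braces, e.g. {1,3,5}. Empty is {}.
Constraint 1 (Y < Z) on D(Y)={3,4,5,6,8,10} D(Z)={4,5,7,9}: Y {3,4,5,6,8,10}->{3,4,5,6,8}
So after constraint 1: D(Y) = {3,4,5,6,8}

Answer: {3,4,5,6,8}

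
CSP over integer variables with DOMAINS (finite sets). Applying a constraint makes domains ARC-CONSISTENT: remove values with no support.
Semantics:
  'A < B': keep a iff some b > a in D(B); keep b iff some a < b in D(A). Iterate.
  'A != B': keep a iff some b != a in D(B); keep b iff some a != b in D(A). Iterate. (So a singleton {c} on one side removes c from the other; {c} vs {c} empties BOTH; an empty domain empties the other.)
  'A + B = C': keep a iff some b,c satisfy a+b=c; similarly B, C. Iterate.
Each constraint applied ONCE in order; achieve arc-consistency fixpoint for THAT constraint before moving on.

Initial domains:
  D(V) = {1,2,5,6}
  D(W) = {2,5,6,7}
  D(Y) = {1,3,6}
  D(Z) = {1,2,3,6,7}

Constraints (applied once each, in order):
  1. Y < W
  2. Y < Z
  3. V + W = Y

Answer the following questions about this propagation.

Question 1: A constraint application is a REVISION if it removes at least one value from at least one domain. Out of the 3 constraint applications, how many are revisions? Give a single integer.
Answer: 2

Derivation:
Constraint 1 (Y < W) on D(Y)={1,3,6} D(W)={2,5,6,7}: no change => not a revision
Constraint 2 (Y < Z) on D(Y)={1,3,6} D(Z)={1,2,3,6,7}: Z {1,2,3,6,7}->{2,3,6,7} => REVISION
Constraint 3 (V + W = Y) on D(V)={1,2,5,6} D(W)={2,5,6,7} D(Y)={1,3,6}: V {1,2,5,6}->{1}; W {2,5,6,7}->{2,5}; Y {1,3,6}->{3,6} => REVISION
Total revisions = 2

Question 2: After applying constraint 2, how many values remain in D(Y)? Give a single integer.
Answer: 3

Derivation:
Constraint 1 (Y < W) on D(Y)={1,3,6} D(W)={2,5,6,7}: no change
Constraint 2 (Y < Z) on D(Y)={1,3,6} D(Z)={1,2,3,6,7}: Z {1,2,3,6,7}->{2,3,6,7}
So after constraint 2: D(Y)={1,3,6}, size = 3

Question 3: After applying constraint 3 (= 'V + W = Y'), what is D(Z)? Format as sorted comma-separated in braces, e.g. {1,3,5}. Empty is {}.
Constraint 1 (Y < W) on D(Y)={1,3,6} D(W)={2,5,6,7}: no change
Constraint 2 (Y < Z) on D(Y)={1,3,6} D(Z)={1,2,3,6,7}: Z {1,2,3,6,7}->{2,3,6,7}
Constraint 3 (V + W = Y) on D(V)={1,2,5,6} D(W)={2,5,6,7} D(Y)={1,3,6}: V {1,2,5,6}->{1}; W {2,5,6,7}->{2,5}; Y {1,3,6}->{3,6}
So after constraint 3: D(Z) = {2,3,6,7}

Answer: {2,3,6,7}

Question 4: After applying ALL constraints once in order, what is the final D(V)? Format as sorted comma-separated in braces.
Constraint 1 (Y < W) on D(Y)={1,3,6} D(W)={2,5,6,7}: no change
Constraint 2 (Y < Z) on D(Y)={1,3,6} D(Z)={1,2,3,6,7}: Z {1,2,3,6,7}->{2,3,6,7}
Constraint 3 (V + W = Y) on D(V)={1,2,5,6} D(W)={2,5,6,7} D(Y)={1,3,6}: V {1,2,5,6}->{1}; W {2,5,6,7}->{2,5}; Y {1,3,6}->{3,6}
So after all 3 constraints: D(V) = {1}

Answer: {1}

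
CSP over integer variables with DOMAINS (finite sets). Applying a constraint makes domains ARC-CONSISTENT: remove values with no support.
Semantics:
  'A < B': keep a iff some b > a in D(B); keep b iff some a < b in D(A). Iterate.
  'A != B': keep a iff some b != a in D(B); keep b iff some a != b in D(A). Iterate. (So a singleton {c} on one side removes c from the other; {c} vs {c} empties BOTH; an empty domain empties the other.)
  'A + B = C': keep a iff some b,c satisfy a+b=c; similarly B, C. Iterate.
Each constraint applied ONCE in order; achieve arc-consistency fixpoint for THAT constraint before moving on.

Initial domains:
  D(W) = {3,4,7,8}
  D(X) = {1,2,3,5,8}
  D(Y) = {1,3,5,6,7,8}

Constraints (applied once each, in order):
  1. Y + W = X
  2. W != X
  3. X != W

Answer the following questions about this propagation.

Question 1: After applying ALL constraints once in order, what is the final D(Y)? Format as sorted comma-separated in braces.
Constraint 1 (Y + W = X) on D(Y)={1,3,5,6,7,8} D(W)={3,4,7,8} D(X)={1,2,3,5,8}: Y {1,3,5,6,7,8}->{1,5}; W {3,4,7,8}->{3,4,7}; X {1,2,3,5,8}->{5,8}
Constraint 2 (W != X) on D(W)={3,4,7} D(X)={5,8}: no change
Constraint 3 (X != W) on D(X)={5,8} D(W)={3,4,7}: no change
So after all 3 constraints: D(Y) = {1,5}

Answer: {1,5}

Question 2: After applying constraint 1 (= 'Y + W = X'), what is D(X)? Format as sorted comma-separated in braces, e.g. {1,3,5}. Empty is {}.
Constraint 1 (Y + W = X) on D(Y)={1,3,5,6,7,8} D(W)={3,4,7,8} D(X)={1,2,3,5,8}: Y {1,3,5,6,7,8}->{1,5}; W {3,4,7,8}->{3,4,7}; X {1,2,3,5,8}->{5,8}
So after constraint 1: D(X) = {5,8}

Answer: {5,8}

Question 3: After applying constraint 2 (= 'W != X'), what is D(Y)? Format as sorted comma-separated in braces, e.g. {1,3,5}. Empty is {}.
Answer: {1,5}

Derivation:
Constraint 1 (Y + W = X) on D(Y)={1,3,5,6,7,8} D(W)={3,4,7,8} D(X)={1,2,3,5,8}: Y {1,3,5,6,7,8}->{1,5}; W {3,4,7,8}->{3,4,7}; X {1,2,3,5,8}->{5,8}
Constraint 2 (W != X) on D(W)={3,4,7} D(X)={5,8}: no change
So after constraint 2: D(Y) = {1,5}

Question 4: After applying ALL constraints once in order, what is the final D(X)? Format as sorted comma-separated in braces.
Constraint 1 (Y + W = X) on D(Y)={1,3,5,6,7,8} D(W)={3,4,7,8} D(X)={1,2,3,5,8}: Y {1,3,5,6,7,8}->{1,5}; W {3,4,7,8}->{3,4,7}; X {1,2,3,5,8}->{5,8}
Constraint 2 (W != X) on D(W)={3,4,7} D(X)={5,8}: no change
Constraint 3 (X != W) on D(X)={5,8} D(W)={3,4,7}: no change
So after all 3 constraints: D(X) = {5,8}

Answer: {5,8}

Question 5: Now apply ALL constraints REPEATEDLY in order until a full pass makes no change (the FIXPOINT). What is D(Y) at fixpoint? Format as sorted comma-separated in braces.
Answer: {1,5}

Derivation:
pass 0 (initial): D(Y)={1,3,5,6,7,8}
pass 1: W {3,4,7,8}->{3,4,7}; X {1,2,3,5,8}->{5,8}; Y {1,3,5,6,7,8}->{1,5}
pass 2: no change
Fixpoint after 2 passes: D(Y) = {1,5}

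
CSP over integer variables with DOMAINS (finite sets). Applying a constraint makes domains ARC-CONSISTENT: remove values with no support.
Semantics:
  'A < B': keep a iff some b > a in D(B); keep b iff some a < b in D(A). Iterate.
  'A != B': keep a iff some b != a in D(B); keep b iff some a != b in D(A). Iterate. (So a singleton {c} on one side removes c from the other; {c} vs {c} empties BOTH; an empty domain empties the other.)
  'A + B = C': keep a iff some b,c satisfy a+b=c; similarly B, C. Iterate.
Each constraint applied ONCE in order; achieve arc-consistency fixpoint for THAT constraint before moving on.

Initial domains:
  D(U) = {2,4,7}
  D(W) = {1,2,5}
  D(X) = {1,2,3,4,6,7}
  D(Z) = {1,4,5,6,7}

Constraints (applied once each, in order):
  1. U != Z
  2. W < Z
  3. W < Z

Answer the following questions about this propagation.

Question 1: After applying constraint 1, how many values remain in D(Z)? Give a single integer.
Constraint 1 (U != Z) on D(U)={2,4,7} D(Z)={1,4,5,6,7}: no change
So after constraint 1: D(Z)={1,4,5,6,7}, size = 5

Answer: 5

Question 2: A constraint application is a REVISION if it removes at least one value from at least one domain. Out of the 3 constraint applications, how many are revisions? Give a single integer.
Answer: 1

Derivation:
Constraint 1 (U != Z) on D(U)={2,4,7} D(Z)={1,4,5,6,7}: no change => not a revision
Constraint 2 (W < Z) on D(W)={1,2,5} D(Z)={1,4,5,6,7}: Z {1,4,5,6,7}->{4,5,6,7} => REVISION
Constraint 3 (W < Z) on D(W)={1,2,5} D(Z)={4,5,6,7}: no change => not a revision
Total revisions = 1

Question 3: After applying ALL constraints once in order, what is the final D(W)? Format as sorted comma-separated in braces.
Constraint 1 (U != Z) on D(U)={2,4,7} D(Z)={1,4,5,6,7}: no change
Constraint 2 (W < Z) on D(W)={1,2,5} D(Z)={1,4,5,6,7}: Z {1,4,5,6,7}->{4,5,6,7}
Constraint 3 (W < Z) on D(W)={1,2,5} D(Z)={4,5,6,7}: no change
So after all 3 constraints: D(W) = {1,2,5}

Answer: {1,2,5}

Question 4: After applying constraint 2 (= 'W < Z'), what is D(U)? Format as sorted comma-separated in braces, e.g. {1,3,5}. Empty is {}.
Answer: {2,4,7}

Derivation:
Constraint 1 (U != Z) on D(U)={2,4,7} D(Z)={1,4,5,6,7}: no change
Constraint 2 (W < Z) on D(W)={1,2,5} D(Z)={1,4,5,6,7}: Z {1,4,5,6,7}->{4,5,6,7}
So after constraint 2: D(U) = {2,4,7}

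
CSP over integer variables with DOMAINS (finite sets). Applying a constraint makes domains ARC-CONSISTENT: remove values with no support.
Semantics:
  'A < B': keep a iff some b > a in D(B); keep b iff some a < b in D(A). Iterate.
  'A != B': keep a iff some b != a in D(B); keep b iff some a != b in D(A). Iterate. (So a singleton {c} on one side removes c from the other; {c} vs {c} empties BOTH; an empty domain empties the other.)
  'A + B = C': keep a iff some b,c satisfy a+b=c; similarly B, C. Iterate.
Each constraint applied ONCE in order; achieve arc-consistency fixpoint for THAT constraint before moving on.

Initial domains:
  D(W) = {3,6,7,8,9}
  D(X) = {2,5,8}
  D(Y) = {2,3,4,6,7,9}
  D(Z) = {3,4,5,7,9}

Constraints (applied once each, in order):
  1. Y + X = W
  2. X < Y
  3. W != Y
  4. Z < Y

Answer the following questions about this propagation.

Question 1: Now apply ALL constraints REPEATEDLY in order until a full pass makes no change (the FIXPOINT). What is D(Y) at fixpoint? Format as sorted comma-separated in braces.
pass 0 (initial): D(Y)={2,3,4,6,7,9}
pass 1: W {3,6,7,8,9}->{6,7,8,9}; X {2,5,8}->{2,5}; Y {2,3,4,6,7,9}->{4,6,7}; Z {3,4,5,7,9}->{3,4,5}
pass 2: W {6,7,8,9}->{6,8,9}
pass 3: no change
Fixpoint after 3 passes: D(Y) = {4,6,7}

Answer: {4,6,7}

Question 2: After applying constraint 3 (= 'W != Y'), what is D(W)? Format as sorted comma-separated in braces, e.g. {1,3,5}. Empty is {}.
Constraint 1 (Y + X = W) on D(Y)={2,3,4,6,7,9} D(X)={2,5,8} D(W)={3,6,7,8,9}: Y {2,3,4,6,7,9}->{2,3,4,6,7}; X {2,5,8}->{2,5}; W {3,6,7,8,9}->{6,7,8,9}
Constraint 2 (X < Y) on D(X)={2,5} D(Y)={2,3,4,6,7}: Y {2,3,4,6,7}->{3,4,6,7}
Constraint 3 (W != Y) on D(W)={6,7,8,9} D(Y)={3,4,6,7}: no change
So after constraint 3: D(W) = {6,7,8,9}

Answer: {6,7,8,9}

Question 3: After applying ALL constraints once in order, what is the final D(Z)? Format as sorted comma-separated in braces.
Answer: {3,4,5}

Derivation:
Constraint 1 (Y + X = W) on D(Y)={2,3,4,6,7,9} D(X)={2,5,8} D(W)={3,6,7,8,9}: Y {2,3,4,6,7,9}->{2,3,4,6,7}; X {2,5,8}->{2,5}; W {3,6,7,8,9}->{6,7,8,9}
Constraint 2 (X < Y) on D(X)={2,5} D(Y)={2,3,4,6,7}: Y {2,3,4,6,7}->{3,4,6,7}
Constraint 3 (W != Y) on D(W)={6,7,8,9} D(Y)={3,4,6,7}: no change
Constraint 4 (Z < Y) on D(Z)={3,4,5,7,9} D(Y)={3,4,6,7}: Z {3,4,5,7,9}->{3,4,5}; Y {3,4,6,7}->{4,6,7}
So after all 4 constraints: D(Z) = {3,4,5}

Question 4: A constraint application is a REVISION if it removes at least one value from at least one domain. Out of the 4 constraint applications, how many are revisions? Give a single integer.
Answer: 3

Derivation:
Constraint 1 (Y + X = W) on D(Y)={2,3,4,6,7,9} D(X)={2,5,8} D(W)={3,6,7,8,9}: Y {2,3,4,6,7,9}->{2,3,4,6,7}; X {2,5,8}->{2,5}; W {3,6,7,8,9}->{6,7,8,9} => REVISION
Constraint 2 (X < Y) on D(X)={2,5} D(Y)={2,3,4,6,7}: Y {2,3,4,6,7}->{3,4,6,7} => REVISION
Constraint 3 (W != Y) on D(W)={6,7,8,9} D(Y)={3,4,6,7}: no change => not a revision
Constraint 4 (Z < Y) on D(Z)={3,4,5,7,9} D(Y)={3,4,6,7}: Z {3,4,5,7,9}->{3,4,5}; Y {3,4,6,7}->{4,6,7} => REVISION
Total revisions = 3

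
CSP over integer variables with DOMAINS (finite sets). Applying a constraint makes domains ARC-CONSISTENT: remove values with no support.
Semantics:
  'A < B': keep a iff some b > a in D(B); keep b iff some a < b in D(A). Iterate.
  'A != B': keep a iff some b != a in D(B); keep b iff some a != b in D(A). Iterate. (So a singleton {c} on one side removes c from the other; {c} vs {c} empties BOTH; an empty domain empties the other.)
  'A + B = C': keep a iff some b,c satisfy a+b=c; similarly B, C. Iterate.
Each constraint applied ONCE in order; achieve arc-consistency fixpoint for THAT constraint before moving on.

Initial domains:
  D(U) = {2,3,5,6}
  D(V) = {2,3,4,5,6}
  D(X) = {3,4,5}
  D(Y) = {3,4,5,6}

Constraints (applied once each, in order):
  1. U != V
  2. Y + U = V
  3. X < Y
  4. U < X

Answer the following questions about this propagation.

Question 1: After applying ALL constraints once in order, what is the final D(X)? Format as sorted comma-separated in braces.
Constraint 1 (U != V) on D(U)={2,3,5,6} D(V)={2,3,4,5,6}: no change
Constraint 2 (Y + U = V) on D(Y)={3,4,5,6} D(U)={2,3,5,6} D(V)={2,3,4,5,6}: Y {3,4,5,6}->{3,4}; U {2,3,5,6}->{2,3}; V {2,3,4,5,6}->{5,6}
Constraint 3 (X < Y) on D(X)={3,4,5} D(Y)={3,4}: X {3,4,5}->{3}; Y {3,4}->{4}
Constraint 4 (U < X) on D(U)={2,3} D(X)={3}: U {2,3}->{2}
So after all 4 constraints: D(X) = {3}

Answer: {3}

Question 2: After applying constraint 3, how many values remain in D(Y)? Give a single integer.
Constraint 1 (U != V) on D(U)={2,3,5,6} D(V)={2,3,4,5,6}: no change
Constraint 2 (Y + U = V) on D(Y)={3,4,5,6} D(U)={2,3,5,6} D(V)={2,3,4,5,6}: Y {3,4,5,6}->{3,4}; U {2,3,5,6}->{2,3}; V {2,3,4,5,6}->{5,6}
Constraint 3 (X < Y) on D(X)={3,4,5} D(Y)={3,4}: X {3,4,5}->{3}; Y {3,4}->{4}
So after constraint 3: D(Y)={4}, size = 1

Answer: 1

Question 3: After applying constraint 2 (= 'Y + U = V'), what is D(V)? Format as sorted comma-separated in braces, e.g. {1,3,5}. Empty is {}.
Answer: {5,6}

Derivation:
Constraint 1 (U != V) on D(U)={2,3,5,6} D(V)={2,3,4,5,6}: no change
Constraint 2 (Y + U = V) on D(Y)={3,4,5,6} D(U)={2,3,5,6} D(V)={2,3,4,5,6}: Y {3,4,5,6}->{3,4}; U {2,3,5,6}->{2,3}; V {2,3,4,5,6}->{5,6}
So after constraint 2: D(V) = {5,6}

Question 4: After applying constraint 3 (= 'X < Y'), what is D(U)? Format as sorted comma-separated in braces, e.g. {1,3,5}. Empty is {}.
Constraint 1 (U != V) on D(U)={2,3,5,6} D(V)={2,3,4,5,6}: no change
Constraint 2 (Y + U = V) on D(Y)={3,4,5,6} D(U)={2,3,5,6} D(V)={2,3,4,5,6}: Y {3,4,5,6}->{3,4}; U {2,3,5,6}->{2,3}; V {2,3,4,5,6}->{5,6}
Constraint 3 (X < Y) on D(X)={3,4,5} D(Y)={3,4}: X {3,4,5}->{3}; Y {3,4}->{4}
So after constraint 3: D(U) = {2,3}

Answer: {2,3}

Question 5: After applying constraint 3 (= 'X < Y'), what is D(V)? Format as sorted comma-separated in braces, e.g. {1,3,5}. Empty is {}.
Constraint 1 (U != V) on D(U)={2,3,5,6} D(V)={2,3,4,5,6}: no change
Constraint 2 (Y + U = V) on D(Y)={3,4,5,6} D(U)={2,3,5,6} D(V)={2,3,4,5,6}: Y {3,4,5,6}->{3,4}; U {2,3,5,6}->{2,3}; V {2,3,4,5,6}->{5,6}
Constraint 3 (X < Y) on D(X)={3,4,5} D(Y)={3,4}: X {3,4,5}->{3}; Y {3,4}->{4}
So after constraint 3: D(V) = {5,6}

Answer: {5,6}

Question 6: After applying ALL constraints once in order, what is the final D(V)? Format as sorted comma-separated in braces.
Constraint 1 (U != V) on D(U)={2,3,5,6} D(V)={2,3,4,5,6}: no change
Constraint 2 (Y + U = V) on D(Y)={3,4,5,6} D(U)={2,3,5,6} D(V)={2,3,4,5,6}: Y {3,4,5,6}->{3,4}; U {2,3,5,6}->{2,3}; V {2,3,4,5,6}->{5,6}
Constraint 3 (X < Y) on D(X)={3,4,5} D(Y)={3,4}: X {3,4,5}->{3}; Y {3,4}->{4}
Constraint 4 (U < X) on D(U)={2,3} D(X)={3}: U {2,3}->{2}
So after all 4 constraints: D(V) = {5,6}

Answer: {5,6}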